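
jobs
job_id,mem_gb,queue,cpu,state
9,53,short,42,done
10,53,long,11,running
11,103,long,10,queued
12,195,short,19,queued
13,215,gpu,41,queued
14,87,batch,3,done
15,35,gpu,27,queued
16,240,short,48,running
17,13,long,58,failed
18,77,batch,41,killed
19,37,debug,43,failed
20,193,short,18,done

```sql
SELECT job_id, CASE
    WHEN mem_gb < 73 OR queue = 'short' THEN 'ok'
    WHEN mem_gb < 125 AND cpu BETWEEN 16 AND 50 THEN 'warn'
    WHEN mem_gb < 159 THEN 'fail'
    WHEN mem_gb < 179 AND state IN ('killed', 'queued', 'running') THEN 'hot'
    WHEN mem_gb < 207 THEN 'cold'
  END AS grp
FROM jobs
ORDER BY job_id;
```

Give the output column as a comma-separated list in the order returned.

job_id=9: mem_gb < 73 OR queue = 'short' → ok
job_id=10: mem_gb < 73 OR queue = 'short' → ok
job_id=11: mem_gb < 159 → fail
job_id=12: mem_gb < 73 OR queue = 'short' → ok
job_id=13: (no match → NULL) → NULL
job_id=14: mem_gb < 159 → fail
job_id=15: mem_gb < 73 OR queue = 'short' → ok
job_id=16: mem_gb < 73 OR queue = 'short' → ok
job_id=17: mem_gb < 73 OR queue = 'short' → ok
job_id=18: mem_gb < 125 AND cpu BETWEEN 16 AND 50 → warn
job_id=19: mem_gb < 73 OR queue = 'short' → ok
job_id=20: mem_gb < 73 OR queue = 'short' → ok

ok, ok, fail, ok, NULL, fail, ok, ok, ok, warn, ok, ok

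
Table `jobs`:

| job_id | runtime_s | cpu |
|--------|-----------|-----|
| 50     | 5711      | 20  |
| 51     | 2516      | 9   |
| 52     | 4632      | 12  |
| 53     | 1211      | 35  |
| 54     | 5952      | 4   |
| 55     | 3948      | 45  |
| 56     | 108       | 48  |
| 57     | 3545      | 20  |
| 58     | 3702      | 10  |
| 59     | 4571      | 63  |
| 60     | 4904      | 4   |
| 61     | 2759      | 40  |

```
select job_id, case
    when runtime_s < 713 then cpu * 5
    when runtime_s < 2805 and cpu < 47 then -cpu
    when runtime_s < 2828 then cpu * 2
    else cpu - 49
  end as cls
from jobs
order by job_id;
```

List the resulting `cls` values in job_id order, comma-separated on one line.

job_id=50: ELSE → -29
job_id=51: runtime_s < 2805 and cpu < 47 → -9
job_id=52: ELSE → -37
job_id=53: runtime_s < 2805 and cpu < 47 → -35
job_id=54: ELSE → -45
job_id=55: ELSE → -4
job_id=56: runtime_s < 713 → 240
job_id=57: ELSE → -29
job_id=58: ELSE → -39
job_id=59: ELSE → 14
job_id=60: ELSE → -45
job_id=61: runtime_s < 2805 and cpu < 47 → -40

-29, -9, -37, -35, -45, -4, 240, -29, -39, 14, -45, -40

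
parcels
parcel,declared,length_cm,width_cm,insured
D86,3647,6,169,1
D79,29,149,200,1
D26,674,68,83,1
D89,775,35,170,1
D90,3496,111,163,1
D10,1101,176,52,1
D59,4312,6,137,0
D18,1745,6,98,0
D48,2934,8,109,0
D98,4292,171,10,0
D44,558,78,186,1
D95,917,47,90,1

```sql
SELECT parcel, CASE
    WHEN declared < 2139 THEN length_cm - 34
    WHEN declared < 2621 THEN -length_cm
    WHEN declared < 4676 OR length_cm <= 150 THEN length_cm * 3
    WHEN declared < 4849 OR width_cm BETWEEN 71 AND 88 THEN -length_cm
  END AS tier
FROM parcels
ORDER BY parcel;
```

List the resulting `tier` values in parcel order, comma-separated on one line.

142, -28, 34, 44, 24, 18, 115, 18, 1, 333, 13, 513

parcel=D10: declared < 2139 → 142
parcel=D18: declared < 2139 → -28
parcel=D26: declared < 2139 → 34
parcel=D44: declared < 2139 → 44
parcel=D48: declared < 4676 OR length_cm <= 150 → 24
parcel=D59: declared < 4676 OR length_cm <= 150 → 18
parcel=D79: declared < 2139 → 115
parcel=D86: declared < 4676 OR length_cm <= 150 → 18
parcel=D89: declared < 2139 → 1
parcel=D90: declared < 4676 OR length_cm <= 150 → 333
parcel=D95: declared < 2139 → 13
parcel=D98: declared < 4676 OR length_cm <= 150 → 513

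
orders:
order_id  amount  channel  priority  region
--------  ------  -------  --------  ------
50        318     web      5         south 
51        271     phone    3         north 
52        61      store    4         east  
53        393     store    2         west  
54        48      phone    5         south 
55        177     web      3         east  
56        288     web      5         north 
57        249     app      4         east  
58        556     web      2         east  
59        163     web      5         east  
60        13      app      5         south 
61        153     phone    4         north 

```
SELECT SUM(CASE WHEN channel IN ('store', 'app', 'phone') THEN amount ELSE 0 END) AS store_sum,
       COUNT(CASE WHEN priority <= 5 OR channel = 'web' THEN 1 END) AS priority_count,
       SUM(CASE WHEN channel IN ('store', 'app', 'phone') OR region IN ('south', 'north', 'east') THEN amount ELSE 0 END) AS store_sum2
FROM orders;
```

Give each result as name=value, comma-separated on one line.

[store_sum: channel IN ('store', 'app', 'phone')]
order_id=50: ✗
order_id=51: ✓ → 271
order_id=52: ✓ → 61
order_id=53: ✓ → 393
order_id=54: ✓ → 48
order_id=55: ✗
order_id=56: ✗
order_id=57: ✓ → 249
order_id=58: ✗
order_id=59: ✗
order_id=60: ✓ → 13
order_id=61: ✓ → 153
store_sum = 271 + 61 + 393 + 48 + 249 + 13 + 153 = 1188
—
[priority_count: priority <= 5 OR channel = 'web']
order_id=50: ✓ → 1
order_id=51: ✓ → 1
order_id=52: ✓ → 1
order_id=53: ✓ → 1
order_id=54: ✓ → 1
order_id=55: ✓ → 1
order_id=56: ✓ → 1
order_id=57: ✓ → 1
order_id=58: ✓ → 1
order_id=59: ✓ → 1
order_id=60: ✓ → 1
order_id=61: ✓ → 1
priority_count = COUNT(1, 1, 1, 1, 1, 1, 1, 1, 1, 1, 1, 1) = 12
—
[store_sum2: channel IN ('store', 'app', 'phone') OR region IN ('south', 'north', 'east')]
order_id=50: ✓ → 318
order_id=51: ✓ → 271
order_id=52: ✓ → 61
order_id=53: ✓ → 393
order_id=54: ✓ → 48
order_id=55: ✓ → 177
order_id=56: ✓ → 288
order_id=57: ✓ → 249
order_id=58: ✓ → 556
order_id=59: ✓ → 163
order_id=60: ✓ → 13
order_id=61: ✓ → 153
store_sum2 = 318 + 271 + 61 + 393 + 48 + 177 + 288 + 249 + 556 + 163 + 13 + 153 = 2690

store_sum=1188, priority_count=12, store_sum2=2690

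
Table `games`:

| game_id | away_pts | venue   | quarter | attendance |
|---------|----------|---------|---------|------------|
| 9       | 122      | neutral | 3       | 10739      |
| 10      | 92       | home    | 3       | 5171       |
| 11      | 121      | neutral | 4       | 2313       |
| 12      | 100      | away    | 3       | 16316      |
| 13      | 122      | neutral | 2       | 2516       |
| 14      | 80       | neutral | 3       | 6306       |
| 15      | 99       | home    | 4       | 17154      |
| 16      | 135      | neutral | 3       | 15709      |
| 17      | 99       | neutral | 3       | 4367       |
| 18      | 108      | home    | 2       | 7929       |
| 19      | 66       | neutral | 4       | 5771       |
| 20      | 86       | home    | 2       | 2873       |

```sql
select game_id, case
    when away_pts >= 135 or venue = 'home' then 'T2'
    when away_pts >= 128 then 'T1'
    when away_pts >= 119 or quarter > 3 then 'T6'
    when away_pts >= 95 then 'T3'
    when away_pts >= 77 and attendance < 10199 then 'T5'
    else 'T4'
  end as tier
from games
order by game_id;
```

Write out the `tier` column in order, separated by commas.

game_id=9: away_pts >= 119 or quarter > 3 → T6
game_id=10: away_pts >= 135 or venue = 'home' → T2
game_id=11: away_pts >= 119 or quarter > 3 → T6
game_id=12: away_pts >= 95 → T3
game_id=13: away_pts >= 119 or quarter > 3 → T6
game_id=14: away_pts >= 77 and attendance < 10199 → T5
game_id=15: away_pts >= 135 or venue = 'home' → T2
game_id=16: away_pts >= 135 or venue = 'home' → T2
game_id=17: away_pts >= 95 → T3
game_id=18: away_pts >= 135 or venue = 'home' → T2
game_id=19: away_pts >= 119 or quarter > 3 → T6
game_id=20: away_pts >= 135 or venue = 'home' → T2

T6, T2, T6, T3, T6, T5, T2, T2, T3, T2, T6, T2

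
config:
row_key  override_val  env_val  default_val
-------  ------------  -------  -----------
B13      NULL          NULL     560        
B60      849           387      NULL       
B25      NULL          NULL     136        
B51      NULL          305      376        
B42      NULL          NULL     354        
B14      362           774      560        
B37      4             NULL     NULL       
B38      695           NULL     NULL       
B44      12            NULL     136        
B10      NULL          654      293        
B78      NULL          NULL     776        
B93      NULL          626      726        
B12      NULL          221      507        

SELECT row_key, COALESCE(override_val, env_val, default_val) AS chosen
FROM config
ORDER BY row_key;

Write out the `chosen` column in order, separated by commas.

row_key=B10: override_val=NULL, env_val=654 → 654
row_key=B12: override_val=NULL, env_val=221 → 221
row_key=B13: override_val=NULL, env_val=NULL, default_val=560 → 560
row_key=B14: override_val=362 → 362
row_key=B25: override_val=NULL, env_val=NULL, default_val=136 → 136
row_key=B37: override_val=4 → 4
row_key=B38: override_val=695 → 695
row_key=B42: override_val=NULL, env_val=NULL, default_val=354 → 354
row_key=B44: override_val=12 → 12
row_key=B51: override_val=NULL, env_val=305 → 305
row_key=B60: override_val=849 → 849
row_key=B78: override_val=NULL, env_val=NULL, default_val=776 → 776
row_key=B93: override_val=NULL, env_val=626 → 626

654, 221, 560, 362, 136, 4, 695, 354, 12, 305, 849, 776, 626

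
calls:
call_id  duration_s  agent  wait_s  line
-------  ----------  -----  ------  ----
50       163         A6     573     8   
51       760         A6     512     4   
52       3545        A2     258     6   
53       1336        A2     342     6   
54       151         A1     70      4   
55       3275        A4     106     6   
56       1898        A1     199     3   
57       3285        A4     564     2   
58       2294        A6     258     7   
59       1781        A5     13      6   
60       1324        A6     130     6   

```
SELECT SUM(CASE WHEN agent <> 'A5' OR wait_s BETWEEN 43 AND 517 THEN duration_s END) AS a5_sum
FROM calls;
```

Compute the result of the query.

18031

call_id=50: ✓ → 163
call_id=51: ✓ → 760
call_id=52: ✓ → 3545
call_id=53: ✓ → 1336
call_id=54: ✓ → 151
call_id=55: ✓ → 3275
call_id=56: ✓ → 1898
call_id=57: ✓ → 3285
call_id=58: ✓ → 2294
call_id=59: ✗
call_id=60: ✓ → 1324
a5_sum = 163 + 760 + 3545 + 1336 + 151 + 3275 + 1898 + 3285 + 2294 + 1324 = 18031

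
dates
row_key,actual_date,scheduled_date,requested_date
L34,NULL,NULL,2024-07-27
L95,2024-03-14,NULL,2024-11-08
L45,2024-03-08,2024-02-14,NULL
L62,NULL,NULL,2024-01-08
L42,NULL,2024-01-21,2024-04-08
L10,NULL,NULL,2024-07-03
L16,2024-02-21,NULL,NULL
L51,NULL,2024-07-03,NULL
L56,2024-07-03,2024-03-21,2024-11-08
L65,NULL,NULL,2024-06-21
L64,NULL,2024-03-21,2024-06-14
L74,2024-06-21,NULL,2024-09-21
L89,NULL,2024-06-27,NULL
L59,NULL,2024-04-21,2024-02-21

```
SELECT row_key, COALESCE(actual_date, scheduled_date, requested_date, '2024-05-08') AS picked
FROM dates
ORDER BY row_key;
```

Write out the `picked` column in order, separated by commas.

2024-07-03, 2024-02-21, 2024-07-27, 2024-01-21, 2024-03-08, 2024-07-03, 2024-07-03, 2024-04-21, 2024-01-08, 2024-03-21, 2024-06-21, 2024-06-21, 2024-06-27, 2024-03-14

row_key=L10: actual_date=NULL, scheduled_date=NULL, requested_date=2024-07-03 → 2024-07-03
row_key=L16: actual_date=2024-02-21 → 2024-02-21
row_key=L34: actual_date=NULL, scheduled_date=NULL, requested_date=2024-07-27 → 2024-07-27
row_key=L42: actual_date=NULL, scheduled_date=2024-01-21 → 2024-01-21
row_key=L45: actual_date=2024-03-08 → 2024-03-08
row_key=L51: actual_date=NULL, scheduled_date=2024-07-03 → 2024-07-03
row_key=L56: actual_date=2024-07-03 → 2024-07-03
row_key=L59: actual_date=NULL, scheduled_date=2024-04-21 → 2024-04-21
row_key=L62: actual_date=NULL, scheduled_date=NULL, requested_date=2024-01-08 → 2024-01-08
row_key=L64: actual_date=NULL, scheduled_date=2024-03-21 → 2024-03-21
row_key=L65: actual_date=NULL, scheduled_date=NULL, requested_date=2024-06-21 → 2024-06-21
row_key=L74: actual_date=2024-06-21 → 2024-06-21
row_key=L89: actual_date=NULL, scheduled_date=2024-06-27 → 2024-06-27
row_key=L95: actual_date=2024-03-14 → 2024-03-14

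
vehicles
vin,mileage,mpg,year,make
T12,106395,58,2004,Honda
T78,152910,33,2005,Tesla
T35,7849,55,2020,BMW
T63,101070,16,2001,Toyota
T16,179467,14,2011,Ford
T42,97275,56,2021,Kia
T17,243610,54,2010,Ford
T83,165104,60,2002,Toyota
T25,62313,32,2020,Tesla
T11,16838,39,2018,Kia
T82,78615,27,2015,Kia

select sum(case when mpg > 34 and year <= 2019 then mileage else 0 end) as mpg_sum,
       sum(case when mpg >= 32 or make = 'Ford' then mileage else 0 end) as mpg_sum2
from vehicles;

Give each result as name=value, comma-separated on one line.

mpg_sum=531947, mpg_sum2=1031761

[mpg_sum: mpg > 34 and year <= 2019]
vin=T12: ✓ → 106395
vin=T78: ✗
vin=T35: ✗
vin=T63: ✗
vin=T16: ✗
vin=T42: ✗
vin=T17: ✓ → 243610
vin=T83: ✓ → 165104
vin=T25: ✗
vin=T11: ✓ → 16838
vin=T82: ✗
mpg_sum = 106395 + 243610 + 165104 + 16838 = 531947
—
[mpg_sum2: mpg >= 32 or make = 'Ford']
vin=T12: ✓ → 106395
vin=T78: ✓ → 152910
vin=T35: ✓ → 7849
vin=T63: ✗
vin=T16: ✓ → 179467
vin=T42: ✓ → 97275
vin=T17: ✓ → 243610
vin=T83: ✓ → 165104
vin=T25: ✓ → 62313
vin=T11: ✓ → 16838
vin=T82: ✗
mpg_sum2 = 106395 + 152910 + 7849 + 179467 + 97275 + 243610 + 165104 + 62313 + 16838 = 1031761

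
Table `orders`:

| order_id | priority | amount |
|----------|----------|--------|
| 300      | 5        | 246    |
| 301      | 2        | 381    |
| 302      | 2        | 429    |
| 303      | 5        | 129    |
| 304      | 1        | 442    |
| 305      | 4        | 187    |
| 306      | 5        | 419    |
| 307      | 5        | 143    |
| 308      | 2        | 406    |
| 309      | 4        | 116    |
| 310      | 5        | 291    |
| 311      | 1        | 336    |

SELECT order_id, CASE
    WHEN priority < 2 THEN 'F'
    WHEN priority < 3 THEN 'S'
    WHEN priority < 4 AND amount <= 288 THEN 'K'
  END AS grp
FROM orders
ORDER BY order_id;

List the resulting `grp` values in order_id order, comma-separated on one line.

NULL, S, S, NULL, F, NULL, NULL, NULL, S, NULL, NULL, F

order_id=300: (no match → NULL) → NULL
order_id=301: priority < 3 → S
order_id=302: priority < 3 → S
order_id=303: (no match → NULL) → NULL
order_id=304: priority < 2 → F
order_id=305: (no match → NULL) → NULL
order_id=306: (no match → NULL) → NULL
order_id=307: (no match → NULL) → NULL
order_id=308: priority < 3 → S
order_id=309: (no match → NULL) → NULL
order_id=310: (no match → NULL) → NULL
order_id=311: priority < 2 → F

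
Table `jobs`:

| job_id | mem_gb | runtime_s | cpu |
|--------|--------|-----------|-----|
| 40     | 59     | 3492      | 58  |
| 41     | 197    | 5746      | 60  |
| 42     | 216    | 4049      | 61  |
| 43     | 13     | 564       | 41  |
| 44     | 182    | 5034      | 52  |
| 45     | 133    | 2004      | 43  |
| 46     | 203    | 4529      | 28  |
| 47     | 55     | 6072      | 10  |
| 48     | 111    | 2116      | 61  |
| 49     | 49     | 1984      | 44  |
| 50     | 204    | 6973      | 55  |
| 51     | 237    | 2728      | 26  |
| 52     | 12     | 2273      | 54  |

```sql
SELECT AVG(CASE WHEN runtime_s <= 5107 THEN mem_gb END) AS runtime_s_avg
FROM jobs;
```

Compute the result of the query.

121.5

job_id=40: ✓ → 59
job_id=41: ✗
job_id=42: ✓ → 216
job_id=43: ✓ → 13
job_id=44: ✓ → 182
job_id=45: ✓ → 133
job_id=46: ✓ → 203
job_id=47: ✗
job_id=48: ✓ → 111
job_id=49: ✓ → 49
job_id=50: ✗
job_id=51: ✓ → 237
job_id=52: ✓ → 12
runtime_s_avg = (59 + 216 + 13 + 182 + 133 + 203 + 111 + 49 + 237 + 12) / 10 = 121.5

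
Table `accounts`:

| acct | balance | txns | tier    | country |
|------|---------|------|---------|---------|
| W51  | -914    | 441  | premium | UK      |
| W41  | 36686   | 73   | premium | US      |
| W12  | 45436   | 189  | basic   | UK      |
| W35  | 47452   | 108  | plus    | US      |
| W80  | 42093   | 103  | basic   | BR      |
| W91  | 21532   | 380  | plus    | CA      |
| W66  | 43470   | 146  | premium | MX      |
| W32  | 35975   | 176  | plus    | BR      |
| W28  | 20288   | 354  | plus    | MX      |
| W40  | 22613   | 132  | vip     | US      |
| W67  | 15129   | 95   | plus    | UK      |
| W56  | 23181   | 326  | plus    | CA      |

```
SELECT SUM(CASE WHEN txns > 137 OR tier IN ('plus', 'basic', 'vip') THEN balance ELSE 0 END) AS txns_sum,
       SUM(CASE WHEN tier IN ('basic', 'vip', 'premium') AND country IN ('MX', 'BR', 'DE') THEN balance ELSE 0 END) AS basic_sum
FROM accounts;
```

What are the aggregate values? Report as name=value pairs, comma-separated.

txns_sum=316255, basic_sum=85563

[txns_sum: txns > 137 OR tier IN ('plus', 'basic', 'vip')]
acct=W51: ✓ → -914
acct=W41: ✗
acct=W12: ✓ → 45436
acct=W35: ✓ → 47452
acct=W80: ✓ → 42093
acct=W91: ✓ → 21532
acct=W66: ✓ → 43470
acct=W32: ✓ → 35975
acct=W28: ✓ → 20288
acct=W40: ✓ → 22613
acct=W67: ✓ → 15129
acct=W56: ✓ → 23181
txns_sum = -914 + 45436 + 47452 + 42093 + 21532 + 43470 + 35975 + 20288 + 22613 + 15129 + 23181 = 316255
—
[basic_sum: tier IN ('basic', 'vip', 'premium') AND country IN ('MX', 'BR', 'DE')]
acct=W51: ✗
acct=W41: ✗
acct=W12: ✗
acct=W35: ✗
acct=W80: ✓ → 42093
acct=W91: ✗
acct=W66: ✓ → 43470
acct=W32: ✗
acct=W28: ✗
acct=W40: ✗
acct=W67: ✗
acct=W56: ✗
basic_sum = 42093 + 43470 = 85563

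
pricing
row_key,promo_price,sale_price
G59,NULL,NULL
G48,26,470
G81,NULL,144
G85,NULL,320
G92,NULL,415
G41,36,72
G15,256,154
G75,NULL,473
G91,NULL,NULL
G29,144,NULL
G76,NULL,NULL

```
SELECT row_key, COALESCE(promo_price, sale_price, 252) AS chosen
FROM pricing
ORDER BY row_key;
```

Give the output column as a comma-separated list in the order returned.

256, 144, 36, 26, 252, 473, 252, 144, 320, 252, 415

row_key=G15: promo_price=256 → 256
row_key=G29: promo_price=144 → 144
row_key=G41: promo_price=36 → 36
row_key=G48: promo_price=26 → 26
row_key=G59: promo_price=NULL, sale_price=NULL, → literal 252 → 252
row_key=G75: promo_price=NULL, sale_price=473 → 473
row_key=G76: promo_price=NULL, sale_price=NULL, → literal 252 → 252
row_key=G81: promo_price=NULL, sale_price=144 → 144
row_key=G85: promo_price=NULL, sale_price=320 → 320
row_key=G91: promo_price=NULL, sale_price=NULL, → literal 252 → 252
row_key=G92: promo_price=NULL, sale_price=415 → 415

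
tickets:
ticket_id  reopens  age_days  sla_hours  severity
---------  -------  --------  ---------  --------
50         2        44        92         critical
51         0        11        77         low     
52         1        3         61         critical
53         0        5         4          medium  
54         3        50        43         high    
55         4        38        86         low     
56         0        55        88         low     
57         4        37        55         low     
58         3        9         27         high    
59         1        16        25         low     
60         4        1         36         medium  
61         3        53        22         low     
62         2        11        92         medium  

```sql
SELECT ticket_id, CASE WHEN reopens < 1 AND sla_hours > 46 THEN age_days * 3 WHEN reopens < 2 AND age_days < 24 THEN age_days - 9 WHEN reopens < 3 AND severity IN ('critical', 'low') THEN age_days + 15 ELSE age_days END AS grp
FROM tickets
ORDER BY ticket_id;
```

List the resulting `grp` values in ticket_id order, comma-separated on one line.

59, 33, -6, -4, 50, 38, 165, 37, 9, 7, 1, 53, 11

ticket_id=50: reopens < 3 AND severity IN ('critical', 'low') → 59
ticket_id=51: reopens < 1 AND sla_hours > 46 → 33
ticket_id=52: reopens < 2 AND age_days < 24 → -6
ticket_id=53: reopens < 2 AND age_days < 24 → -4
ticket_id=54: ELSE → 50
ticket_id=55: ELSE → 38
ticket_id=56: reopens < 1 AND sla_hours > 46 → 165
ticket_id=57: ELSE → 37
ticket_id=58: ELSE → 9
ticket_id=59: reopens < 2 AND age_days < 24 → 7
ticket_id=60: ELSE → 1
ticket_id=61: ELSE → 53
ticket_id=62: ELSE → 11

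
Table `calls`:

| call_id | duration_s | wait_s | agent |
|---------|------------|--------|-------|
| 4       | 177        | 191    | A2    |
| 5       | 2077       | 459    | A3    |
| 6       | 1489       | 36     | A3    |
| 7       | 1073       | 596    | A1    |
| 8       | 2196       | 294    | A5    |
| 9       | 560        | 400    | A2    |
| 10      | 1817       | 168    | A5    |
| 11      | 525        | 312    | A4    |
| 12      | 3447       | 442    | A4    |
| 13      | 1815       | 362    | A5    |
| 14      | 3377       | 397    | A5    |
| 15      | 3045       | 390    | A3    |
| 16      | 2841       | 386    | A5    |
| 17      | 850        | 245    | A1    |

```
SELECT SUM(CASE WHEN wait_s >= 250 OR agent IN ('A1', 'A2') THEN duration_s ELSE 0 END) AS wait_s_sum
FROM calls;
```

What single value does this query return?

21983

call_id=4: ✓ → 177
call_id=5: ✓ → 2077
call_id=6: ✗
call_id=7: ✓ → 1073
call_id=8: ✓ → 2196
call_id=9: ✓ → 560
call_id=10: ✗
call_id=11: ✓ → 525
call_id=12: ✓ → 3447
call_id=13: ✓ → 1815
call_id=14: ✓ → 3377
call_id=15: ✓ → 3045
call_id=16: ✓ → 2841
call_id=17: ✓ → 850
wait_s_sum = 177 + 2077 + 1073 + 2196 + 560 + 525 + 3447 + 1815 + 3377 + 3045 + 2841 + 850 = 21983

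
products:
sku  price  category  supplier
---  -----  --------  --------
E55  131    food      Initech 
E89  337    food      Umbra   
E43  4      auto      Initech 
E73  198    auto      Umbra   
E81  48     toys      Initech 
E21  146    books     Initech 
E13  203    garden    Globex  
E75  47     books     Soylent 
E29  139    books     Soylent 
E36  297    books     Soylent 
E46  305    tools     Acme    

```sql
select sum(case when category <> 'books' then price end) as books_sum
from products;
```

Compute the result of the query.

sku=E55: ✓ → 131
sku=E89: ✓ → 337
sku=E43: ✓ → 4
sku=E73: ✓ → 198
sku=E81: ✓ → 48
sku=E21: ✗
sku=E13: ✓ → 203
sku=E75: ✗
sku=E29: ✗
sku=E36: ✗
sku=E46: ✓ → 305
books_sum = 131 + 337 + 4 + 198 + 48 + 203 + 305 = 1226

1226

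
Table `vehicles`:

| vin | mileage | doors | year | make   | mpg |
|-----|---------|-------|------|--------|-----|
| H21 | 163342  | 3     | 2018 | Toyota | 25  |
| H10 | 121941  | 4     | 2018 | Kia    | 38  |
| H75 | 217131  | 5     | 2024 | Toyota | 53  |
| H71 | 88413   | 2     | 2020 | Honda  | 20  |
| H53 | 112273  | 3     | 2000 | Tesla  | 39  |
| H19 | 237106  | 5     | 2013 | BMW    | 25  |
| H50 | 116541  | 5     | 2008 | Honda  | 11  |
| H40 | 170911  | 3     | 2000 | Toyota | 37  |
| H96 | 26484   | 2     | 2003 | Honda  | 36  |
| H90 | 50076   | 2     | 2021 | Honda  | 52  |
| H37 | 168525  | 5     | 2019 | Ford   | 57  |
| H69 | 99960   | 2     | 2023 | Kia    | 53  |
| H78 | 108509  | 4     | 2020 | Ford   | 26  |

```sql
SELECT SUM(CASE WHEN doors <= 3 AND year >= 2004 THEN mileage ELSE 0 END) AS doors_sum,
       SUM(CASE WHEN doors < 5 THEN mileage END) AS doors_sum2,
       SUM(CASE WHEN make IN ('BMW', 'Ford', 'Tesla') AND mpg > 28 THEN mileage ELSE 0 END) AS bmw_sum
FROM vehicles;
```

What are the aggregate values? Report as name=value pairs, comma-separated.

[doors_sum: doors <= 3 AND year >= 2004]
vin=H21: ✓ → 163342
vin=H10: ✗
vin=H75: ✗
vin=H71: ✓ → 88413
vin=H53: ✗
vin=H19: ✗
vin=H50: ✗
vin=H40: ✗
vin=H96: ✗
vin=H90: ✓ → 50076
vin=H37: ✗
vin=H69: ✓ → 99960
vin=H78: ✗
doors_sum = 163342 + 88413 + 50076 + 99960 = 401791
—
[doors_sum2: doors < 5]
vin=H21: ✓ → 163342
vin=H10: ✓ → 121941
vin=H75: ✗
vin=H71: ✓ → 88413
vin=H53: ✓ → 112273
vin=H19: ✗
vin=H50: ✗
vin=H40: ✓ → 170911
vin=H96: ✓ → 26484
vin=H90: ✓ → 50076
vin=H37: ✗
vin=H69: ✓ → 99960
vin=H78: ✓ → 108509
doors_sum2 = 163342 + 121941 + 88413 + 112273 + 170911 + 26484 + 50076 + 99960 + 108509 = 941909
—
[bmw_sum: make IN ('BMW', 'Ford', 'Tesla') AND mpg > 28]
vin=H21: ✗
vin=H10: ✗
vin=H75: ✗
vin=H71: ✗
vin=H53: ✓ → 112273
vin=H19: ✗
vin=H50: ✗
vin=H40: ✗
vin=H96: ✗
vin=H90: ✗
vin=H37: ✓ → 168525
vin=H69: ✗
vin=H78: ✗
bmw_sum = 112273 + 168525 = 280798

doors_sum=401791, doors_sum2=941909, bmw_sum=280798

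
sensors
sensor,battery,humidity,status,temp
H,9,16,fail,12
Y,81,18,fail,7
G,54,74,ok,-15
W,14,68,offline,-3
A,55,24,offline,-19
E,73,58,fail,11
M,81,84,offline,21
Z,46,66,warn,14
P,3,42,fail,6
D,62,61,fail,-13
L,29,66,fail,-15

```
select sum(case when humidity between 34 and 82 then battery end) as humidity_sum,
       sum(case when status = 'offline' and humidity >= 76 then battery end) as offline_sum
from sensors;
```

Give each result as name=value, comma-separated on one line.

[humidity_sum: humidity between 34 and 82]
sensor=H: ✗
sensor=Y: ✗
sensor=G: ✓ → 54
sensor=W: ✓ → 14
sensor=A: ✗
sensor=E: ✓ → 73
sensor=M: ✗
sensor=Z: ✓ → 46
sensor=P: ✓ → 3
sensor=D: ✓ → 62
sensor=L: ✓ → 29
humidity_sum = 54 + 14 + 73 + 46 + 3 + 62 + 29 = 281
—
[offline_sum: status = 'offline' and humidity >= 76]
sensor=H: ✗
sensor=Y: ✗
sensor=G: ✗
sensor=W: ✗
sensor=A: ✗
sensor=E: ✗
sensor=M: ✓ → 81
sensor=Z: ✗
sensor=P: ✗
sensor=D: ✗
sensor=L: ✗
offline_sum = 81

humidity_sum=281, offline_sum=81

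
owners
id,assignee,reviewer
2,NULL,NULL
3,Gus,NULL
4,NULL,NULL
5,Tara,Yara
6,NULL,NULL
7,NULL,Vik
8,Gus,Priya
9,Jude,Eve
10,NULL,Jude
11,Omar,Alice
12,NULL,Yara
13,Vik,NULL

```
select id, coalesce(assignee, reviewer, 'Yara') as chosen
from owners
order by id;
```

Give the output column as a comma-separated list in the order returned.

id=2: assignee=NULL, reviewer=NULL, → literal Yara → Yara
id=3: assignee=Gus → Gus
id=4: assignee=NULL, reviewer=NULL, → literal Yara → Yara
id=5: assignee=Tara → Tara
id=6: assignee=NULL, reviewer=NULL, → literal Yara → Yara
id=7: assignee=NULL, reviewer=Vik → Vik
id=8: assignee=Gus → Gus
id=9: assignee=Jude → Jude
id=10: assignee=NULL, reviewer=Jude → Jude
id=11: assignee=Omar → Omar
id=12: assignee=NULL, reviewer=Yara → Yara
id=13: assignee=Vik → Vik

Yara, Gus, Yara, Tara, Yara, Vik, Gus, Jude, Jude, Omar, Yara, Vik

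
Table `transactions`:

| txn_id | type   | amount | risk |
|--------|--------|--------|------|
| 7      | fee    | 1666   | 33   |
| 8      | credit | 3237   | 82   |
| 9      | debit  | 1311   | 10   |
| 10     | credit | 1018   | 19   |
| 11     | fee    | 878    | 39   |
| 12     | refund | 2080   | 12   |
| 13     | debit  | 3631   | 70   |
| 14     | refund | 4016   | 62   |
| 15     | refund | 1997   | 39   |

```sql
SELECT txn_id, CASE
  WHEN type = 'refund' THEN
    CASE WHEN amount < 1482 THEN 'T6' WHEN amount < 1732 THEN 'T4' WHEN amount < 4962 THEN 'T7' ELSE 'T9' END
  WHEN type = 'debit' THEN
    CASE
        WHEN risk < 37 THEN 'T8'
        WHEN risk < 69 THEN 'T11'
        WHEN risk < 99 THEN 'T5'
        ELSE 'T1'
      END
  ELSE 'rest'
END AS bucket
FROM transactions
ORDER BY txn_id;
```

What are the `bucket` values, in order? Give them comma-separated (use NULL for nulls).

rest, rest, T8, rest, rest, T7, T5, T7, T7

txn_id=7: type='fee' → outer ELSE → rest
txn_id=8: type='credit' → outer ELSE → rest
txn_id=9: type='debit' → inner[risk < 37] → T8
txn_id=10: type='credit' → outer ELSE → rest
txn_id=11: type='fee' → outer ELSE → rest
txn_id=12: type='refund' → inner[amount < 4962] → T7
txn_id=13: type='debit' → inner[risk < 99] → T5
txn_id=14: type='refund' → inner[amount < 4962] → T7
txn_id=15: type='refund' → inner[amount < 4962] → T7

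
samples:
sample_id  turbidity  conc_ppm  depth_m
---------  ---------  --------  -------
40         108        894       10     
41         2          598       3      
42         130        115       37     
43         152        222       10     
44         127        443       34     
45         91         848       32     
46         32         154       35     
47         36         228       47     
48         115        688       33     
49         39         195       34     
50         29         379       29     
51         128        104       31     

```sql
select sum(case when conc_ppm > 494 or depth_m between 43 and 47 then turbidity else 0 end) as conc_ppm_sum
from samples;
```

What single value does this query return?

sample_id=40: ✓ → 108
sample_id=41: ✓ → 2
sample_id=42: ✗
sample_id=43: ✗
sample_id=44: ✗
sample_id=45: ✓ → 91
sample_id=46: ✗
sample_id=47: ✓ → 36
sample_id=48: ✓ → 115
sample_id=49: ✗
sample_id=50: ✗
sample_id=51: ✗
conc_ppm_sum = 108 + 2 + 91 + 36 + 115 = 352

352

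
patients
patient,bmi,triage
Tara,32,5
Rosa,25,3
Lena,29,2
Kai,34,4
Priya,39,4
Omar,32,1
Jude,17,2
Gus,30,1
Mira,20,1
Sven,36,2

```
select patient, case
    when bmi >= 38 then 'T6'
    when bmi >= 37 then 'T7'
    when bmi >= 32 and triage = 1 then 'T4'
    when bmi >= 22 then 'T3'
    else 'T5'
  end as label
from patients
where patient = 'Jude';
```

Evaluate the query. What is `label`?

patient = Jude: bmi=17, triage=2.
bmi >= 38 → false
bmi >= 37 → false
bmi >= 32 and triage = 1 → false
bmi >= 22 → false
No prior WHEN matched → ELSE → T5

T5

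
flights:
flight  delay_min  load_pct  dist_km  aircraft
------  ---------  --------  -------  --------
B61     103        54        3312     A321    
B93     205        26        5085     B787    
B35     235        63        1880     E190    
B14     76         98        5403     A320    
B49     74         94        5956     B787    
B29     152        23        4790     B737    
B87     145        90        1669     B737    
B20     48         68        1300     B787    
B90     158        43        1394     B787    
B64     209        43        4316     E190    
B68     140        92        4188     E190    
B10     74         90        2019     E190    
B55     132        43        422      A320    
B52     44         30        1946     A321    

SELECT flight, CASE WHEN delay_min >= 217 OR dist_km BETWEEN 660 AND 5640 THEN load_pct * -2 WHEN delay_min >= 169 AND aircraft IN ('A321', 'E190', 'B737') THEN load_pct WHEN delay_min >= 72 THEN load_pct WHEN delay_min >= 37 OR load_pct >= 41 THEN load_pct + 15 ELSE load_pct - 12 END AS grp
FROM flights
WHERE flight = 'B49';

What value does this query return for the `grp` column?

flight = B49: delay_min=74, load_pct=94, dist_km=5956, aircraft=B787.
delay_min >= 217 OR dist_km BETWEEN 660 AND 5640 → false
delay_min >= 169 AND aircraft IN ('A321', 'E190', 'B737') → false
delay_min >= 72 → true → 94

94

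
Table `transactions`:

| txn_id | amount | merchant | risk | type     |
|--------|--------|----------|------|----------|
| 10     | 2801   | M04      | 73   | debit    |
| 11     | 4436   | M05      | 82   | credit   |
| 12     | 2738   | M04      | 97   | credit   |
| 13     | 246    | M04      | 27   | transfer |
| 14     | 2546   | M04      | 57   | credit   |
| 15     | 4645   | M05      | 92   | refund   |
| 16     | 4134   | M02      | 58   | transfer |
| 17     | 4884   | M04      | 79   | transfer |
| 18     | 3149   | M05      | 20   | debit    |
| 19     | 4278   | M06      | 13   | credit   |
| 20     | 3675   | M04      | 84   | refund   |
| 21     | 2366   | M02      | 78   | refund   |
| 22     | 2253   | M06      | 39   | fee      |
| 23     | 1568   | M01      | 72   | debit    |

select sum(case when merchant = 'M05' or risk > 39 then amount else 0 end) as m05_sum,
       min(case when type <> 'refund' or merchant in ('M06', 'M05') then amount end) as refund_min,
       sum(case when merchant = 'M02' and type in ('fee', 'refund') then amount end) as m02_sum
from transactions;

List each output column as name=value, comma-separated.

[m05_sum: merchant = 'M05' or risk > 39]
txn_id=10: ✓ → 2801
txn_id=11: ✓ → 4436
txn_id=12: ✓ → 2738
txn_id=13: ✗
txn_id=14: ✓ → 2546
txn_id=15: ✓ → 4645
txn_id=16: ✓ → 4134
txn_id=17: ✓ → 4884
txn_id=18: ✓ → 3149
txn_id=19: ✗
txn_id=20: ✓ → 3675
txn_id=21: ✓ → 2366
txn_id=22: ✗
txn_id=23: ✓ → 1568
m05_sum = 2801 + 4436 + 2738 + 2546 + 4645 + 4134 + 4884 + 3149 + 3675 + 2366 + 1568 = 36942
—
[refund_min: type <> 'refund' or merchant in ('M06', 'M05')]
txn_id=10: ✓ → 2801
txn_id=11: ✓ → 4436
txn_id=12: ✓ → 2738
txn_id=13: ✓ → 246
txn_id=14: ✓ → 2546
txn_id=15: ✓ → 4645
txn_id=16: ✓ → 4134
txn_id=17: ✓ → 4884
txn_id=18: ✓ → 3149
txn_id=19: ✓ → 4278
txn_id=20: ✗
txn_id=21: ✗
txn_id=22: ✓ → 2253
txn_id=23: ✓ → 1568
refund_min = MIN(2801, 4436, 2738, 246, 2546, 4645, 4134, 4884, 3149, 4278, 2253, 1568) = 246
—
[m02_sum: merchant = 'M02' and type in ('fee', 'refund')]
txn_id=10: ✗
txn_id=11: ✗
txn_id=12: ✗
txn_id=13: ✗
txn_id=14: ✗
txn_id=15: ✗
txn_id=16: ✗
txn_id=17: ✗
txn_id=18: ✗
txn_id=19: ✗
txn_id=20: ✗
txn_id=21: ✓ → 2366
txn_id=22: ✗
txn_id=23: ✗
m02_sum = 2366

m05_sum=36942, refund_min=246, m02_sum=2366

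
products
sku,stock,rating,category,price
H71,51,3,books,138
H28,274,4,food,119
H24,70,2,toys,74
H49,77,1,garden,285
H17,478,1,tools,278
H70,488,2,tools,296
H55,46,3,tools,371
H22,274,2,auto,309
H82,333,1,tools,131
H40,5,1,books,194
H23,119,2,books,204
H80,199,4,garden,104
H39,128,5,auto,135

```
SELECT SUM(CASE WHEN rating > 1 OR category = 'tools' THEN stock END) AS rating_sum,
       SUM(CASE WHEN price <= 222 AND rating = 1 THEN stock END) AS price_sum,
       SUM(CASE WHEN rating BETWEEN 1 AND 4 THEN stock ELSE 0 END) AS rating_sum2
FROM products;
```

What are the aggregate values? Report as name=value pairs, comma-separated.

rating_sum=2460, price_sum=338, rating_sum2=2414

[rating_sum: rating > 1 OR category = 'tools']
sku=H71: ✓ → 51
sku=H28: ✓ → 274
sku=H24: ✓ → 70
sku=H49: ✗
sku=H17: ✓ → 478
sku=H70: ✓ → 488
sku=H55: ✓ → 46
sku=H22: ✓ → 274
sku=H82: ✓ → 333
sku=H40: ✗
sku=H23: ✓ → 119
sku=H80: ✓ → 199
sku=H39: ✓ → 128
rating_sum = 51 + 274 + 70 + 478 + 488 + 46 + 274 + 333 + 119 + 199 + 128 = 2460
—
[price_sum: price <= 222 AND rating = 1]
sku=H71: ✗
sku=H28: ✗
sku=H24: ✗
sku=H49: ✗
sku=H17: ✗
sku=H70: ✗
sku=H55: ✗
sku=H22: ✗
sku=H82: ✓ → 333
sku=H40: ✓ → 5
sku=H23: ✗
sku=H80: ✗
sku=H39: ✗
price_sum = 333 + 5 = 338
—
[rating_sum2: rating BETWEEN 1 AND 4]
sku=H71: ✓ → 51
sku=H28: ✓ → 274
sku=H24: ✓ → 70
sku=H49: ✓ → 77
sku=H17: ✓ → 478
sku=H70: ✓ → 488
sku=H55: ✓ → 46
sku=H22: ✓ → 274
sku=H82: ✓ → 333
sku=H40: ✓ → 5
sku=H23: ✓ → 119
sku=H80: ✓ → 199
sku=H39: ✗
rating_sum2 = 51 + 274 + 70 + 77 + 478 + 488 + 46 + 274 + 333 + 5 + 119 + 199 = 2414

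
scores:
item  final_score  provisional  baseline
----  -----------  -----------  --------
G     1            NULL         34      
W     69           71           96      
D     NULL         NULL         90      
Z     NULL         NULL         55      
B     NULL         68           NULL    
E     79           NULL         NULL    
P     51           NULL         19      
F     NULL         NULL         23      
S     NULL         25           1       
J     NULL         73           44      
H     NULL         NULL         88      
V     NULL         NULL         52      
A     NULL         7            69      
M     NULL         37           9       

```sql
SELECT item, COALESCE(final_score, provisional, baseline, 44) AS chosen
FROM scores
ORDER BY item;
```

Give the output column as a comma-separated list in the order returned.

item=A: final_score=NULL, provisional=7 → 7
item=B: final_score=NULL, provisional=68 → 68
item=D: final_score=NULL, provisional=NULL, baseline=90 → 90
item=E: final_score=79 → 79
item=F: final_score=NULL, provisional=NULL, baseline=23 → 23
item=G: final_score=1 → 1
item=H: final_score=NULL, provisional=NULL, baseline=88 → 88
item=J: final_score=NULL, provisional=73 → 73
item=M: final_score=NULL, provisional=37 → 37
item=P: final_score=51 → 51
item=S: final_score=NULL, provisional=25 → 25
item=V: final_score=NULL, provisional=NULL, baseline=52 → 52
item=W: final_score=69 → 69
item=Z: final_score=NULL, provisional=NULL, baseline=55 → 55

7, 68, 90, 79, 23, 1, 88, 73, 37, 51, 25, 52, 69, 55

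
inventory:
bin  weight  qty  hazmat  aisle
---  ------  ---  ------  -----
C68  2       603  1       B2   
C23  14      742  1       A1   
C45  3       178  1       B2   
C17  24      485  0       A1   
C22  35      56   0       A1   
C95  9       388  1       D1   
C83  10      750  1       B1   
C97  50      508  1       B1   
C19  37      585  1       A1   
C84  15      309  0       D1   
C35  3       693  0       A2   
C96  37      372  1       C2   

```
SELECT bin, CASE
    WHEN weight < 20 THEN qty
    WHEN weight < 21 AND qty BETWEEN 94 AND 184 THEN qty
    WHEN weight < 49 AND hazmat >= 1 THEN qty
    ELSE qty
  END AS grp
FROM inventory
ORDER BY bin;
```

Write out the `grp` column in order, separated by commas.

bin=C17: ELSE → 485
bin=C19: weight < 49 AND hazmat >= 1 → 585
bin=C22: ELSE → 56
bin=C23: weight < 20 → 742
bin=C35: weight < 20 → 693
bin=C45: weight < 20 → 178
bin=C68: weight < 20 → 603
bin=C83: weight < 20 → 750
bin=C84: weight < 20 → 309
bin=C95: weight < 20 → 388
bin=C96: weight < 49 AND hazmat >= 1 → 372
bin=C97: ELSE → 508

485, 585, 56, 742, 693, 178, 603, 750, 309, 388, 372, 508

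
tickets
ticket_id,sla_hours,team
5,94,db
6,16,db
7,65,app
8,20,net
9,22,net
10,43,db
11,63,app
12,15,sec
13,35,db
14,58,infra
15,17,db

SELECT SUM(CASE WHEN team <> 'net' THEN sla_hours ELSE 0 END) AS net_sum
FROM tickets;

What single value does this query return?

ticket_id=5: ✓ → 94
ticket_id=6: ✓ → 16
ticket_id=7: ✓ → 65
ticket_id=8: ✗
ticket_id=9: ✗
ticket_id=10: ✓ → 43
ticket_id=11: ✓ → 63
ticket_id=12: ✓ → 15
ticket_id=13: ✓ → 35
ticket_id=14: ✓ → 58
ticket_id=15: ✓ → 17
net_sum = 94 + 16 + 65 + 43 + 63 + 15 + 35 + 58 + 17 = 406

406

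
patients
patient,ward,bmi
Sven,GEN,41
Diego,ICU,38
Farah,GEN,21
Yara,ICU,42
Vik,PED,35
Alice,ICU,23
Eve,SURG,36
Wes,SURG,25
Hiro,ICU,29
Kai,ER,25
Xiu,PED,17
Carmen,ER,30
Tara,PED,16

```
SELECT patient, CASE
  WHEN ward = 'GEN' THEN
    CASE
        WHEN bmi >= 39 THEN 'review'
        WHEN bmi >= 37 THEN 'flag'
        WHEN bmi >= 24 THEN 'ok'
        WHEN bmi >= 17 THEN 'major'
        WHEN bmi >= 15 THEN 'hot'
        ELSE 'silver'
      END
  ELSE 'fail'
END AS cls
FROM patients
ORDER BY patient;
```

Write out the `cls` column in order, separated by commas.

fail, fail, fail, fail, major, fail, fail, review, fail, fail, fail, fail, fail

patient=Alice: ward='ICU' → outer ELSE → fail
patient=Carmen: ward='ER' → outer ELSE → fail
patient=Diego: ward='ICU' → outer ELSE → fail
patient=Eve: ward='SURG' → outer ELSE → fail
patient=Farah: ward='GEN' → inner[bmi >= 17] → major
patient=Hiro: ward='ICU' → outer ELSE → fail
patient=Kai: ward='ER' → outer ELSE → fail
patient=Sven: ward='GEN' → inner[bmi >= 39] → review
patient=Tara: ward='PED' → outer ELSE → fail
patient=Vik: ward='PED' → outer ELSE → fail
patient=Wes: ward='SURG' → outer ELSE → fail
patient=Xiu: ward='PED' → outer ELSE → fail
patient=Yara: ward='ICU' → outer ELSE → fail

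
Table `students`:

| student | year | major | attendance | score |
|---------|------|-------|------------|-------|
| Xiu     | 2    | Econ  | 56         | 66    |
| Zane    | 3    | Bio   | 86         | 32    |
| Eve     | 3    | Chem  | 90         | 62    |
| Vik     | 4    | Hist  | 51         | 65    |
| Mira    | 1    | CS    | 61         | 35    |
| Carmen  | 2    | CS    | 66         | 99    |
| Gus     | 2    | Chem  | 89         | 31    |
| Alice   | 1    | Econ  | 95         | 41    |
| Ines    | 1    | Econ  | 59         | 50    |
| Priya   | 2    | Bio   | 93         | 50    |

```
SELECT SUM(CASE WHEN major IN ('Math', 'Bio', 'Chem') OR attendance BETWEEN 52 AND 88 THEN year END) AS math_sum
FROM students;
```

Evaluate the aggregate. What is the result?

16

student=Xiu: ✓ → 2
student=Zane: ✓ → 3
student=Eve: ✓ → 3
student=Vik: ✗
student=Mira: ✓ → 1
student=Carmen: ✓ → 2
student=Gus: ✓ → 2
student=Alice: ✗
student=Ines: ✓ → 1
student=Priya: ✓ → 2
math_sum = 2 + 3 + 3 + 1 + 2 + 2 + 1 + 2 = 16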